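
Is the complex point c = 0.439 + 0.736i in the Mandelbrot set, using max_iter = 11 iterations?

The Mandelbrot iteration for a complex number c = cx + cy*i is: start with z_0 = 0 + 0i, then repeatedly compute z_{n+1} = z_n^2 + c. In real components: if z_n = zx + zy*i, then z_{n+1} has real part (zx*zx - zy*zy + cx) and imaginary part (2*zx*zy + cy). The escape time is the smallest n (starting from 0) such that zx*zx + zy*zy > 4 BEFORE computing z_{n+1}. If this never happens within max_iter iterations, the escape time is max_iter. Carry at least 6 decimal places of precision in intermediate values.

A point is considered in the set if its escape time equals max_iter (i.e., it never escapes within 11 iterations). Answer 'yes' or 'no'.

Answer: no

Derivation:
z_0 = 0 + 0i, c = 0.4390 + 0.7360i
Iter 1: z = 0.4390 + 0.7360i, |z|^2 = 0.7344
Iter 2: z = 0.0900 + 1.3822i, |z|^2 = 1.9186
Iter 3: z = -1.4634 + 0.9849i, |z|^2 = 3.1115
Iter 4: z = 1.6106 + -2.1465i, |z|^2 = 7.2014
Escaped at iteration 4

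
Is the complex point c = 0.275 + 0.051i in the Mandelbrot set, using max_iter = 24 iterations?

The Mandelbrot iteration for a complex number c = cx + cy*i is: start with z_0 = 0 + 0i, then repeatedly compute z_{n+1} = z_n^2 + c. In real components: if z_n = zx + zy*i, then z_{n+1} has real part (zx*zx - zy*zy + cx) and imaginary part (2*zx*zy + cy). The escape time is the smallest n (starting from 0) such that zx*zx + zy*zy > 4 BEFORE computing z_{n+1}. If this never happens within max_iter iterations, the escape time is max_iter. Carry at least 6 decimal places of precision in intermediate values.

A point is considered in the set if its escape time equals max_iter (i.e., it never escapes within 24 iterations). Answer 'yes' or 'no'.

z_0 = 0 + 0i, c = 0.2750 + 0.0510i
Iter 1: z = 0.2750 + 0.0510i, |z|^2 = 0.0782
Iter 2: z = 0.3480 + 0.0790i, |z|^2 = 0.1274
Iter 3: z = 0.3899 + 0.1060i, |z|^2 = 0.1632
Iter 4: z = 0.4158 + 0.1337i, |z|^2 = 0.1907
Iter 5: z = 0.4300 + 0.1621i, |z|^2 = 0.2112
Iter 6: z = 0.4336 + 0.1904i, |z|^2 = 0.2243
Iter 7: z = 0.4267 + 0.2162i, |z|^2 = 0.2288
Iter 8: z = 0.4104 + 0.2355i, |z|^2 = 0.2239
Iter 9: z = 0.3880 + 0.2443i, |z|^2 = 0.2102
Iter 10: z = 0.3658 + 0.2405i, |z|^2 = 0.1917
Iter 11: z = 0.3510 + 0.2270i, |z|^2 = 0.1747
Iter 12: z = 0.3467 + 0.2103i, |z|^2 = 0.1644
Iter 13: z = 0.3509 + 0.1968i, |z|^2 = 0.1619
Iter 14: z = 0.3594 + 0.1892i, |z|^2 = 0.1650
Iter 15: z = 0.3684 + 0.1870i, |z|^2 = 0.1707
Iter 16: z = 0.3758 + 0.1888i, |z|^2 = 0.1768
Iter 17: z = 0.3806 + 0.1929i, |z|^2 = 0.1820
Iter 18: z = 0.3826 + 0.1978i, |z|^2 = 0.1855
Iter 19: z = 0.3823 + 0.2024i, |z|^2 = 0.1871
Iter 20: z = 0.3802 + 0.2057i, |z|^2 = 0.1869
Iter 21: z = 0.3772 + 0.2074i, |z|^2 = 0.1853
Iter 22: z = 0.3743 + 0.2075i, |z|^2 = 0.1831
Iter 23: z = 0.3720 + 0.2063i, |z|^2 = 0.1810
Did not escape in 24 iterations → in set

Answer: yes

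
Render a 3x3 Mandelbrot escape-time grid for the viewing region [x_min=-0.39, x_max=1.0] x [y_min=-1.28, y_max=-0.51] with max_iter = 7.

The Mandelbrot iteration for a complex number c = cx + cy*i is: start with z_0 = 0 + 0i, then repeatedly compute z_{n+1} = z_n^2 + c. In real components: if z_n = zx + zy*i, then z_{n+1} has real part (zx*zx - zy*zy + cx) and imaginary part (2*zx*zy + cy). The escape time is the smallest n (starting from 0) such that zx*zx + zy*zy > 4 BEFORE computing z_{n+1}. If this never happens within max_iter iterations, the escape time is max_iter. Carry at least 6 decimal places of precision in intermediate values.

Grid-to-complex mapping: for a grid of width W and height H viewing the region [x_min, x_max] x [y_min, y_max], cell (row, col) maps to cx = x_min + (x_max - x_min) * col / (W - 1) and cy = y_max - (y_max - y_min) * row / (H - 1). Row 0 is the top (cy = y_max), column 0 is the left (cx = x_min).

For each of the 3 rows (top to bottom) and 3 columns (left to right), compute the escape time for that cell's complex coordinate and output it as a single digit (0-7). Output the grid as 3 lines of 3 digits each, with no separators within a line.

(row=0, col=0): c = -0.3900 + -0.5100i → escape time 7
(row=0, col=1): c = 0.3050 + -0.5100i → escape time 7
(row=0, col=2): c = 1.0000 + -0.5100i → escape time 2
(row=1, col=0): c = -0.3900 + -0.8950i → escape time 5
(row=1, col=1): c = 0.3050 + -0.8950i → escape time 4
(row=1, col=2): c = 1.0000 + -0.8950i → escape time 2
(row=2, col=0): c = -0.3900 + -1.2800i → escape time 3
(row=2, col=1): c = 0.3050 + -1.2800i → escape time 2
(row=2, col=2): c = 1.0000 + -1.2800i → escape time 2

Answer: 772
542
322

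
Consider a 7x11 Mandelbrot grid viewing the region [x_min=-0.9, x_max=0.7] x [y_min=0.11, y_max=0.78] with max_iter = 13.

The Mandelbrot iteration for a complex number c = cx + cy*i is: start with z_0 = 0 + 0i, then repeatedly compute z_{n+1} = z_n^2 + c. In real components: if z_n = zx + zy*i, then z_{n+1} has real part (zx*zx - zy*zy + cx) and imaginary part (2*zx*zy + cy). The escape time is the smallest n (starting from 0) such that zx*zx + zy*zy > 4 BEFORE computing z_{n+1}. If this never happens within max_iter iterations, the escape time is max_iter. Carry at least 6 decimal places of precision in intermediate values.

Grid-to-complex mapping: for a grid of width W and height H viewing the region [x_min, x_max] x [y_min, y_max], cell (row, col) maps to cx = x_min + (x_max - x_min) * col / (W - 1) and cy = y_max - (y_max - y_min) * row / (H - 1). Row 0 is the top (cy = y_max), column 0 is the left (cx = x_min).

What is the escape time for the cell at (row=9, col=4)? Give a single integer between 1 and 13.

z_0 = 0 + 0i, c = 0.1667 + 0.1770i
Iter 1: z = 0.1667 + 0.1770i, |z|^2 = 0.0591
Iter 2: z = 0.1631 + 0.2360i, |z|^2 = 0.0823
Iter 3: z = 0.1376 + 0.2540i, |z|^2 = 0.0834
Iter 4: z = 0.1211 + 0.2469i, |z|^2 = 0.0756
Iter 5: z = 0.1204 + 0.2368i, |z|^2 = 0.0706
Iter 6: z = 0.1251 + 0.2340i, |z|^2 = 0.0704
Iter 7: z = 0.1276 + 0.2355i, |z|^2 = 0.0718
Iter 8: z = 0.1275 + 0.2371i, |z|^2 = 0.0725
Iter 9: z = 0.1267 + 0.2374i, |z|^2 = 0.0724
Iter 10: z = 0.1263 + 0.2372i, |z|^2 = 0.0722
Iter 11: z = 0.1264 + 0.2369i, |z|^2 = 0.0721
Iter 12: z = 0.1265 + 0.2369i, |z|^2 = 0.0721

Answer: 13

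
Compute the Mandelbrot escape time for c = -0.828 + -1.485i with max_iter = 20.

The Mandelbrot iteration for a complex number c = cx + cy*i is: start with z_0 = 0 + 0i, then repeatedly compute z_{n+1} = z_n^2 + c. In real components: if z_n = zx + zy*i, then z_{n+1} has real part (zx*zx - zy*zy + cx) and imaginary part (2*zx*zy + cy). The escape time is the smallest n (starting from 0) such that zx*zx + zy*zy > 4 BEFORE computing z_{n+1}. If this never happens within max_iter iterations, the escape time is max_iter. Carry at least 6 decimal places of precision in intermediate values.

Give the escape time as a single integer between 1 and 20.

z_0 = 0 + 0i, c = -0.8280 + -1.4850i
Iter 1: z = -0.8280 + -1.4850i, |z|^2 = 2.8908
Iter 2: z = -2.3476 + 0.9742i, |z|^2 = 6.4604
Escaped at iteration 2

Answer: 2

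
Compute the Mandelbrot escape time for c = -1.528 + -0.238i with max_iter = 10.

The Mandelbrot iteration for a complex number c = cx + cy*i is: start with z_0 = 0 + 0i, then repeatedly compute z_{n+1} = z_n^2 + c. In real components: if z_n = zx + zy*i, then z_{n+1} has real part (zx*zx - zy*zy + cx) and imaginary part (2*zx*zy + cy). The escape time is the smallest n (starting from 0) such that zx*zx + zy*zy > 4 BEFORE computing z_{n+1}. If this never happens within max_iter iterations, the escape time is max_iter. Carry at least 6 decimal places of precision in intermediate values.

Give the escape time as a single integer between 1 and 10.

Answer: 5

Derivation:
z_0 = 0 + 0i, c = -1.5280 + -0.2380i
Iter 1: z = -1.5280 + -0.2380i, |z|^2 = 2.3914
Iter 2: z = 0.7501 + 0.4893i, |z|^2 = 0.8022
Iter 3: z = -1.2047 + 0.4961i, |z|^2 = 1.6975
Iter 4: z = -0.3228 + -1.4334i, |z|^2 = 2.1588
Iter 5: z = -3.4785 + 0.6873i, |z|^2 = 12.5722
Escaped at iteration 5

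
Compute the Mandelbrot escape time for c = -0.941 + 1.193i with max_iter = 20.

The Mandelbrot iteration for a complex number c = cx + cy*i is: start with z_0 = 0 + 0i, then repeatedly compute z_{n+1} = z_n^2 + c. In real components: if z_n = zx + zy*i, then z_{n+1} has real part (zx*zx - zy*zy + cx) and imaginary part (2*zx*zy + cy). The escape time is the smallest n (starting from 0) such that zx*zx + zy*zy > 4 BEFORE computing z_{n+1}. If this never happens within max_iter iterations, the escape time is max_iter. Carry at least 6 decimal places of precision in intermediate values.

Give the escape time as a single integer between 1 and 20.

z_0 = 0 + 0i, c = -0.9410 + 1.1930i
Iter 1: z = -0.9410 + 1.1930i, |z|^2 = 2.3087
Iter 2: z = -1.4788 + -1.0522i, |z|^2 = 3.2939
Iter 3: z = 0.1386 + 4.3050i, |z|^2 = 18.5522
Escaped at iteration 3

Answer: 3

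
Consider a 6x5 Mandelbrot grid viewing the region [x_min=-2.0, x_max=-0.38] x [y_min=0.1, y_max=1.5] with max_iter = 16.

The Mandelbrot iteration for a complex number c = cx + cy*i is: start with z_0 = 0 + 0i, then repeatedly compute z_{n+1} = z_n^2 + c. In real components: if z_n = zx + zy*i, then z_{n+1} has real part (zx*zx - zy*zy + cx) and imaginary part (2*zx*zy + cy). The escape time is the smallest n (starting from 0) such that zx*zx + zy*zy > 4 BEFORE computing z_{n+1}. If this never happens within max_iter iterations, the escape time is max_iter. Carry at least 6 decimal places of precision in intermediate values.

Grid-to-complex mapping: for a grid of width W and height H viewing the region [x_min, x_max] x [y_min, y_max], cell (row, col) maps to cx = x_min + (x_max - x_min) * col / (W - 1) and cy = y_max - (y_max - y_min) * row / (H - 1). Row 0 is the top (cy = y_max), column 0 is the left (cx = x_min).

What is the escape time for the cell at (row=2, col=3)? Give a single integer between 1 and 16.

z_0 = 0 + 0i, c = -1.0280 + 0.8000i
Iter 1: z = -1.0280 + 0.8000i, |z|^2 = 1.6968
Iter 2: z = -0.6112 + -0.8448i, |z|^2 = 1.0873
Iter 3: z = -1.3681 + 1.8327i, |z|^2 = 5.2305
Escaped at iteration 3

Answer: 3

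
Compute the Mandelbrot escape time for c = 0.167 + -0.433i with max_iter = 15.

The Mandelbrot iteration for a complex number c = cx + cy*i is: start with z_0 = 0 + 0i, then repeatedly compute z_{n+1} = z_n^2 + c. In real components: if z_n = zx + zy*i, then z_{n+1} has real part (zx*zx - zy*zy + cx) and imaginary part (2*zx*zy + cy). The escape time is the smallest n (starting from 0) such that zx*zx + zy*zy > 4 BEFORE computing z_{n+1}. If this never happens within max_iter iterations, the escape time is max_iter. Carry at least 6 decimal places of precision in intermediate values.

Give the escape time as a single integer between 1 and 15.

z_0 = 0 + 0i, c = 0.1670 + -0.4330i
Iter 1: z = 0.1670 + -0.4330i, |z|^2 = 0.2154
Iter 2: z = 0.0074 + -0.5776i, |z|^2 = 0.3337
Iter 3: z = -0.1666 + -0.4415i, |z|^2 = 0.2227
Iter 4: z = -0.0002 + -0.2859i, |z|^2 = 0.0817
Iter 5: z = 0.0853 + -0.4329i, |z|^2 = 0.1947
Iter 6: z = -0.0131 + -0.5068i, |z|^2 = 0.2570
Iter 7: z = -0.0897 + -0.4197i, |z|^2 = 0.1842
Iter 8: z = -0.0011 + -0.3577i, |z|^2 = 0.1280
Iter 9: z = 0.0390 + -0.4322i, |z|^2 = 0.1883
Iter 10: z = -0.0183 + -0.4668i, |z|^2 = 0.2182
Iter 11: z = -0.0505 + -0.4159i, |z|^2 = 0.1756
Iter 12: z = -0.0035 + -0.3910i, |z|^2 = 0.1529
Iter 13: z = 0.0142 + -0.4303i, |z|^2 = 0.1854
Iter 14: z = -0.0180 + -0.4452i, |z|^2 = 0.1985

Answer: 15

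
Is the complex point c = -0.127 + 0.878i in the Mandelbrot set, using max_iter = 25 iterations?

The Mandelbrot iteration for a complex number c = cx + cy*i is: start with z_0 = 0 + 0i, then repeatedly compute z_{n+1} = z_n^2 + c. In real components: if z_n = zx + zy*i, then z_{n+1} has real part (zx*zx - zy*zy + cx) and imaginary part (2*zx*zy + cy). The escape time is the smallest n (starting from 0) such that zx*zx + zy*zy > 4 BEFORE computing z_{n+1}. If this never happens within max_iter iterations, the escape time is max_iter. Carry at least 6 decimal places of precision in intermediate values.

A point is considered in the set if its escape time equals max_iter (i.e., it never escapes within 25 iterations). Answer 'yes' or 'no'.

Answer: yes

Derivation:
z_0 = 0 + 0i, c = -0.1270 + 0.8780i
Iter 1: z = -0.1270 + 0.8780i, |z|^2 = 0.7870
Iter 2: z = -0.8818 + 0.6550i, |z|^2 = 1.2065
Iter 3: z = 0.2215 + -0.2771i, |z|^2 = 0.1258
Iter 4: z = -0.1547 + 0.7553i, |z|^2 = 0.5944
Iter 5: z = -0.6735 + 0.6443i, |z|^2 = 0.8687
Iter 6: z = -0.0885 + 0.0102i, |z|^2 = 0.0079
Iter 7: z = -0.1193 + 0.8762i, |z|^2 = 0.7820
Iter 8: z = -0.8805 + 0.6690i, |z|^2 = 1.2229
Iter 9: z = 0.2007 + -0.3001i, |z|^2 = 0.1304
Iter 10: z = -0.1768 + 0.7575i, |z|^2 = 0.6051
Iter 11: z = -0.6696 + 0.6102i, |z|^2 = 0.8207
Iter 12: z = -0.0510 + 0.0609i, |z|^2 = 0.0063
Iter 13: z = -0.1281 + 0.8718i, |z|^2 = 0.7764
Iter 14: z = -0.8706 + 0.6546i, |z|^2 = 1.1865
Iter 15: z = 0.2024 + -0.2619i, |z|^2 = 0.1095
Iter 16: z = -0.1546 + 0.7720i, |z|^2 = 0.6199
Iter 17: z = -0.6991 + 0.6393i, |z|^2 = 0.8974
Iter 18: z = -0.0470 + -0.0158i, |z|^2 = 0.0025
Iter 19: z = -0.1250 + 0.8795i, |z|^2 = 0.7891
Iter 20: z = -0.8849 + 0.6581i, |z|^2 = 1.2160
Iter 21: z = 0.2229 + -0.2866i, |z|^2 = 0.1318
Iter 22: z = -0.1594 + 0.7502i, |z|^2 = 0.5882
Iter 23: z = -0.6644 + 0.6388i, |z|^2 = 0.8495
Iter 24: z = -0.0936 + 0.0292i, |z|^2 = 0.0096
Did not escape in 25 iterations → in set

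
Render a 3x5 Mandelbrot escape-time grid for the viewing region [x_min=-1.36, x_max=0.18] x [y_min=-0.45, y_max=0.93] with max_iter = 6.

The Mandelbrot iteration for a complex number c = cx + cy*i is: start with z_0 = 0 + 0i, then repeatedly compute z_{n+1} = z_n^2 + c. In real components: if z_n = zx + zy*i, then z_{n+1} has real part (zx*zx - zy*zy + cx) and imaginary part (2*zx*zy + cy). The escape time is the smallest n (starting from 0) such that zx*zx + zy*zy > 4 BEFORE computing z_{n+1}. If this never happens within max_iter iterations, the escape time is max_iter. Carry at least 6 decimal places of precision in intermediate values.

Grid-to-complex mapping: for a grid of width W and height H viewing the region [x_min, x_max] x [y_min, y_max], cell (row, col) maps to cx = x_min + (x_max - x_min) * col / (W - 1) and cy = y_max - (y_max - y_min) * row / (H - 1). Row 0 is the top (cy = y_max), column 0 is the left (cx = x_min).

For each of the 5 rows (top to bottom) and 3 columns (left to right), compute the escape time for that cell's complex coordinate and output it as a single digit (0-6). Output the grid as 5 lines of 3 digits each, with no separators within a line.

(row=0, col=0): c = -1.3600 + 0.9300i → escape time 3
(row=0, col=1): c = -0.5900 + 0.9300i → escape time 4
(row=0, col=2): c = 0.1800 + 0.9300i → escape time 4
(row=1, col=0): c = -1.3600 + 0.5850i → escape time 3
(row=1, col=1): c = -0.5900 + 0.5850i → escape time 6
(row=1, col=2): c = 0.1800 + 0.5850i → escape time 6
(row=2, col=0): c = -1.3600 + 0.2400i → escape time 6
(row=2, col=1): c = -0.5900 + 0.2400i → escape time 6
(row=2, col=2): c = 0.1800 + 0.2400i → escape time 6
(row=3, col=0): c = -1.3600 + -0.1050i → escape time 6
(row=3, col=1): c = -0.5900 + -0.1050i → escape time 6
(row=3, col=2): c = 0.1800 + -0.1050i → escape time 6
(row=4, col=0): c = -1.3600 + -0.4500i → escape time 4
(row=4, col=1): c = -0.5900 + -0.4500i → escape time 6
(row=4, col=2): c = 0.1800 + -0.4500i → escape time 6

Answer: 344
366
666
666
466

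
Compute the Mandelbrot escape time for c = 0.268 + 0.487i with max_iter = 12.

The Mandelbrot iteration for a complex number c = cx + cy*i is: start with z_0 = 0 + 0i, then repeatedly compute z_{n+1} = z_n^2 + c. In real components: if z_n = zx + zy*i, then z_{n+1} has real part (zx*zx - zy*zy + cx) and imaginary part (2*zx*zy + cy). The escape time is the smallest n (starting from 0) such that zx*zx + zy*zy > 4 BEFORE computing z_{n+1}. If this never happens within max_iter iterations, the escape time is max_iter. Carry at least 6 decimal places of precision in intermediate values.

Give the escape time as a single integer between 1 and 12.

z_0 = 0 + 0i, c = 0.2680 + 0.4870i
Iter 1: z = 0.2680 + 0.4870i, |z|^2 = 0.3090
Iter 2: z = 0.1027 + 0.7480i, |z|^2 = 0.5701
Iter 3: z = -0.2810 + 0.6406i, |z|^2 = 0.4893
Iter 4: z = -0.0634 + 0.1270i, |z|^2 = 0.0201
Iter 5: z = 0.2559 + 0.4709i, |z|^2 = 0.2872
Iter 6: z = 0.1117 + 0.7280i, |z|^2 = 0.5425
Iter 7: z = -0.2495 + 0.6497i, |z|^2 = 0.4843
Iter 8: z = -0.0918 + 0.1628i, |z|^2 = 0.0349
Iter 9: z = 0.2499 + 0.4571i, |z|^2 = 0.2714
Iter 10: z = 0.1215 + 0.7155i, |z|^2 = 0.5267
Iter 11: z = -0.2291 + 0.6609i, |z|^2 = 0.4893

Answer: 12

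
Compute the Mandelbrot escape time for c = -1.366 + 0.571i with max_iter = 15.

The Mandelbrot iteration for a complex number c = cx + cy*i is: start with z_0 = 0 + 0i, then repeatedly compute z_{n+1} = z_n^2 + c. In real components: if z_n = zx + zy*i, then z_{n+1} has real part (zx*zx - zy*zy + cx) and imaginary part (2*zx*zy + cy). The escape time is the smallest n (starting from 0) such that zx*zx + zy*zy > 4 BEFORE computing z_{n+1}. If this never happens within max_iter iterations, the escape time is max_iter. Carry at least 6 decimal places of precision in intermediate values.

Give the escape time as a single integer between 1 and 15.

z_0 = 0 + 0i, c = -1.3660 + 0.5710i
Iter 1: z = -1.3660 + 0.5710i, |z|^2 = 2.1920
Iter 2: z = 0.1739 + -0.9890i, |z|^2 = 1.0083
Iter 3: z = -2.3138 + 0.2270i, |z|^2 = 5.4053
Escaped at iteration 3

Answer: 3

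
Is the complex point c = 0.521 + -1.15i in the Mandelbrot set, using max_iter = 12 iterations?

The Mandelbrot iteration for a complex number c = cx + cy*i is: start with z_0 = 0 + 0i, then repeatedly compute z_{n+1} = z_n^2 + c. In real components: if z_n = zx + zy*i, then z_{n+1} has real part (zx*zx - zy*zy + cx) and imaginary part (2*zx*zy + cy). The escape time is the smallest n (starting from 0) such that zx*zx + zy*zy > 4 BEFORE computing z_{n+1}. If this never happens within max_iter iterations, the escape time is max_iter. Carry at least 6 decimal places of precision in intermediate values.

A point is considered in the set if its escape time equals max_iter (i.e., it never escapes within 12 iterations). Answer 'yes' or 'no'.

Answer: no

Derivation:
z_0 = 0 + 0i, c = 0.5210 + -1.1500i
Iter 1: z = 0.5210 + -1.1500i, |z|^2 = 1.5939
Iter 2: z = -0.5301 + -2.3483i, |z|^2 = 5.7955
Escaped at iteration 2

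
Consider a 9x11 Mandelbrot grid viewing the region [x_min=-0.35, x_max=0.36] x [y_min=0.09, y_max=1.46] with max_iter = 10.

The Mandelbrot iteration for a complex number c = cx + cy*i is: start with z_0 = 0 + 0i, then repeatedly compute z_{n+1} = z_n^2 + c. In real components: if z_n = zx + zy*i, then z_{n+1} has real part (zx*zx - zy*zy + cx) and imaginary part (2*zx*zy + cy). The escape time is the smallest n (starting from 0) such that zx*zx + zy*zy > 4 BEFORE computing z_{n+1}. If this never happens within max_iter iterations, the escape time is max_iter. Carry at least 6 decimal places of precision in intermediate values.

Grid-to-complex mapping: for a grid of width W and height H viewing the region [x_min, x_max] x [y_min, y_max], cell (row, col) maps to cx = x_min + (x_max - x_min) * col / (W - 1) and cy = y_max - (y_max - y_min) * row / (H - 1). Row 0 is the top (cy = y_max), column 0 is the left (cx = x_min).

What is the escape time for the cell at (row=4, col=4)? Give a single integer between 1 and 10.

z_0 = 0 + 0i, c = 0.0050 + 0.9120i
Iter 1: z = 0.0050 + 0.9120i, |z|^2 = 0.8318
Iter 2: z = -0.8267 + 0.9211i, |z|^2 = 1.5319
Iter 3: z = -0.1600 + -0.6110i, |z|^2 = 0.3989
Iter 4: z = -0.3427 + 1.1075i, |z|^2 = 1.3441
Iter 5: z = -1.1041 + 0.1528i, |z|^2 = 1.2425
Iter 6: z = 1.2008 + 0.5745i, |z|^2 = 1.7719
Iter 7: z = 1.1167 + 2.2918i, |z|^2 = 6.4993
Escaped at iteration 7

Answer: 7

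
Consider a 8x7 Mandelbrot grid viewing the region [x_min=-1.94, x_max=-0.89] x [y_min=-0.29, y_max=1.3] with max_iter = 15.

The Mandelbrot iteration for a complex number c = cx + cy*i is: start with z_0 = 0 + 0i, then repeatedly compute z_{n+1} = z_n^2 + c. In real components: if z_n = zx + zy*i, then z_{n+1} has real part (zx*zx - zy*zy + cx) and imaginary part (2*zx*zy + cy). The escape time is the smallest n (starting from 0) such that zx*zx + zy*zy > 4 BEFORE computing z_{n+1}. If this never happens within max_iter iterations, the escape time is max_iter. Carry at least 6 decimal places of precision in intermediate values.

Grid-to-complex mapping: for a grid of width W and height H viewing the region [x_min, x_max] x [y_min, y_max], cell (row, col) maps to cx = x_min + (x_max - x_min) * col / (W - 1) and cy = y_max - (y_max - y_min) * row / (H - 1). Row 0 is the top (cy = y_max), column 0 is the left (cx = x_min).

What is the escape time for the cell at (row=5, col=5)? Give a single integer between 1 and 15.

Answer: 15

Derivation:
z_0 = 0 + 0i, c = -1.1900 + -0.0250i
Iter 1: z = -1.1900 + -0.0250i, |z|^2 = 1.4167
Iter 2: z = 0.2255 + 0.0345i, |z|^2 = 0.0520
Iter 3: z = -1.1404 + -0.0094i, |z|^2 = 1.3005
Iter 4: z = 0.1103 + -0.0035i, |z|^2 = 0.0122
Iter 5: z = -1.1778 + -0.0258i, |z|^2 = 1.3880
Iter 6: z = 0.1967 + 0.0357i, |z|^2 = 0.0399
Iter 7: z = -1.1526 + -0.0110i, |z|^2 = 1.3286
Iter 8: z = 0.1384 + 0.0003i, |z|^2 = 0.0191
Iter 9: z = -1.1709 + -0.0249i, |z|^2 = 1.3715
Iter 10: z = 0.1803 + 0.0334i, |z|^2 = 0.0336
Iter 11: z = -1.1586 + -0.0130i, |z|^2 = 1.3426
Iter 12: z = 0.1522 + 0.0051i, |z|^2 = 0.0232
Iter 13: z = -1.1669 + -0.0235i, |z|^2 = 1.3621
Iter 14: z = 0.1710 + 0.0298i, |z|^2 = 0.0301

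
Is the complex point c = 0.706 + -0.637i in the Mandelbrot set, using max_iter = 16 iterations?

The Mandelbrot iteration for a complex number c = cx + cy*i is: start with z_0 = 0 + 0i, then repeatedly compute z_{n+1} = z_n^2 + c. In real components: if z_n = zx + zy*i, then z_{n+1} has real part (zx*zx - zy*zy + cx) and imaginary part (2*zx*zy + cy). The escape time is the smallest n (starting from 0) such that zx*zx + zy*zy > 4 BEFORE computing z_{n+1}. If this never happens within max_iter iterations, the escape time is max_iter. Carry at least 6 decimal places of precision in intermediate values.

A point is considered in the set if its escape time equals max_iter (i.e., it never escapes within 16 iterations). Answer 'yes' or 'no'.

z_0 = 0 + 0i, c = 0.7060 + -0.6370i
Iter 1: z = 0.7060 + -0.6370i, |z|^2 = 0.9042
Iter 2: z = 0.7987 + -1.5364i, |z|^2 = 2.9985
Iter 3: z = -1.0168 + -3.0912i, |z|^2 = 10.5895
Escaped at iteration 3

Answer: no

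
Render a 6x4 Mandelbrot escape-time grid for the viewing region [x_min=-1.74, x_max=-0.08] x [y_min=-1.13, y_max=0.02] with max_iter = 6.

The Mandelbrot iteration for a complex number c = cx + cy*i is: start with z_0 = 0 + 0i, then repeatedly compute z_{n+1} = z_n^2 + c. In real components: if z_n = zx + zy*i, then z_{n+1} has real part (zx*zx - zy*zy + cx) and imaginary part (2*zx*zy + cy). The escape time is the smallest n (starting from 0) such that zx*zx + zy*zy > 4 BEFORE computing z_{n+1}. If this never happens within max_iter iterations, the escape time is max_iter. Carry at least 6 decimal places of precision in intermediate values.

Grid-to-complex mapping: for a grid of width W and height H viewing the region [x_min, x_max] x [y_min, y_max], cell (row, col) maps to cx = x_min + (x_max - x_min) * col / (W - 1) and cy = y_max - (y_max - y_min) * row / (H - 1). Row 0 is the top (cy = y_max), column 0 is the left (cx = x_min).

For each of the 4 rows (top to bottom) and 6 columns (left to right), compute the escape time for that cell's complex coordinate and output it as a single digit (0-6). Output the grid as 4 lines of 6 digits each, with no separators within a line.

(row=0, col=0): c = -1.7400 + 0.0200i → escape time 6
(row=0, col=1): c = -1.4080 + 0.0200i → escape time 6
(row=0, col=2): c = -1.0760 + 0.0200i → escape time 6
(row=0, col=3): c = -0.7440 + 0.0200i → escape time 6
(row=0, col=4): c = -0.4120 + 0.0200i → escape time 6
(row=0, col=5): c = -0.0800 + 0.0200i → escape time 6
(row=1, col=0): c = -1.7400 + -0.3633i → escape time 3
(row=1, col=1): c = -1.4080 + -0.3633i → escape time 5
(row=1, col=2): c = -1.0760 + -0.3633i → escape time 6
(row=1, col=3): c = -0.7440 + -0.3633i → escape time 6
(row=1, col=4): c = -0.4120 + -0.3633i → escape time 6
(row=1, col=5): c = -0.0800 + -0.3633i → escape time 6
(row=2, col=0): c = -1.7400 + -0.7467i → escape time 3
(row=2, col=1): c = -1.4080 + -0.7467i → escape time 3
(row=2, col=2): c = -1.0760 + -0.7467i → escape time 3
(row=2, col=3): c = -0.7440 + -0.7467i → escape time 4
(row=2, col=4): c = -0.4120 + -0.7467i → escape time 6
(row=2, col=5): c = -0.0800 + -0.7467i → escape time 6
(row=3, col=0): c = -1.7400 + -1.1300i → escape time 1
(row=3, col=1): c = -1.4080 + -1.1300i → escape time 2
(row=3, col=2): c = -1.0760 + -1.1300i → escape time 3
(row=3, col=3): c = -0.7440 + -1.1300i → escape time 3
(row=3, col=4): c = -0.4120 + -1.1300i → escape time 4
(row=3, col=5): c = -0.0800 + -1.1300i → escape time 5

Answer: 666666
356666
333466
123345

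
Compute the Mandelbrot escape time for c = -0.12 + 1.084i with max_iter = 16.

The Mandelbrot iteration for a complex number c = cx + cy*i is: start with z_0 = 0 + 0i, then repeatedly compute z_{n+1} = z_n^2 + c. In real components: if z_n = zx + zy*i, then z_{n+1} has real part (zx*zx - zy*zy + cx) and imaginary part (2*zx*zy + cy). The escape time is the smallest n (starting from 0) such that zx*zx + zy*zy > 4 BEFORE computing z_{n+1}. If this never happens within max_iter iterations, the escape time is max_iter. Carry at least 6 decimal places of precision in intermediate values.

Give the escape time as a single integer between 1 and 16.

Answer: 6

Derivation:
z_0 = 0 + 0i, c = -0.1200 + 1.0840i
Iter 1: z = -0.1200 + 1.0840i, |z|^2 = 1.1895
Iter 2: z = -1.2807 + 0.8238i, |z|^2 = 2.3188
Iter 3: z = 0.8414 + -1.0261i, |z|^2 = 1.7608
Iter 4: z = -0.4650 + -0.6427i, |z|^2 = 0.6293
Iter 5: z = -0.3168 + 1.6817i, |z|^2 = 2.9285
Iter 6: z = -2.8477 + 0.0185i, |z|^2 = 8.1099
Escaped at iteration 6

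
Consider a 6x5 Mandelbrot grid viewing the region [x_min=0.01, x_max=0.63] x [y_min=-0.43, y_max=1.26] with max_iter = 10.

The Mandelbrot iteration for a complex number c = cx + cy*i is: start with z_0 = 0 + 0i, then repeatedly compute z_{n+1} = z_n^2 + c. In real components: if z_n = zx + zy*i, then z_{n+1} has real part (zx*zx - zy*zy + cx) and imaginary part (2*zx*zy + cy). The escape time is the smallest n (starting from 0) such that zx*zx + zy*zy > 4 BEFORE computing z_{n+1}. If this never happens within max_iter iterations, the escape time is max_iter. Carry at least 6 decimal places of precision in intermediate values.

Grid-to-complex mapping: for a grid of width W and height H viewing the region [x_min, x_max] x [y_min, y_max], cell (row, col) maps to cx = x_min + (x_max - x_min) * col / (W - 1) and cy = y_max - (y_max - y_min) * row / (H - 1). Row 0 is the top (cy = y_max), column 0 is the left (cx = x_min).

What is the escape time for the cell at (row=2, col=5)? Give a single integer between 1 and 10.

Answer: 3

Derivation:
z_0 = 0 + 0i, c = 0.6300 + 0.4150i
Iter 1: z = 0.6300 + 0.4150i, |z|^2 = 0.5691
Iter 2: z = 0.8547 + 0.9379i, |z|^2 = 1.6101
Iter 3: z = 0.4808 + 2.0182i, |z|^2 = 4.3043
Escaped at iteration 3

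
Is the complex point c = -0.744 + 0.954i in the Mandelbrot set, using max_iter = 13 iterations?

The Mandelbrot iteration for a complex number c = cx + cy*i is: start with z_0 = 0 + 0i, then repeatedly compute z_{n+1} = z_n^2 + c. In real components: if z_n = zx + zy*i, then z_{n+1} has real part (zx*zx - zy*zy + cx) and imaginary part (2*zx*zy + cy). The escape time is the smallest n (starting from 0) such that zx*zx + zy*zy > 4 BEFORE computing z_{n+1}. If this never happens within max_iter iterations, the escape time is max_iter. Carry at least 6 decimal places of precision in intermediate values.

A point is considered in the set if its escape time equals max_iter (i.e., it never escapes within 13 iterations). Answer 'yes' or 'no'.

z_0 = 0 + 0i, c = -0.7440 + 0.9540i
Iter 1: z = -0.7440 + 0.9540i, |z|^2 = 1.4637
Iter 2: z = -1.1006 + -0.4656i, |z|^2 = 1.4280
Iter 3: z = 0.2505 + 1.9788i, |z|^2 = 3.9782
Iter 4: z = -4.5967 + 1.9455i, |z|^2 = 24.9146
Escaped at iteration 4

Answer: no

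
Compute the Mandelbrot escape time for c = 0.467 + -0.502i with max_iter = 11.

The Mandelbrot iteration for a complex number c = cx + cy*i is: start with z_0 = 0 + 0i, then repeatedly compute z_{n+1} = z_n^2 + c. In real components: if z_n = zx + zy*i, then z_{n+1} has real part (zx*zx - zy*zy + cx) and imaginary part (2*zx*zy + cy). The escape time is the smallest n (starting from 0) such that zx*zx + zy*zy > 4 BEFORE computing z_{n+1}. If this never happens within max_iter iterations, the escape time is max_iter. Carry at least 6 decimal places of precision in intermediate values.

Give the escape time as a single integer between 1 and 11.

Answer: 5

Derivation:
z_0 = 0 + 0i, c = 0.4670 + -0.5020i
Iter 1: z = 0.4670 + -0.5020i, |z|^2 = 0.4701
Iter 2: z = 0.4331 + -0.9709i, |z|^2 = 1.1301
Iter 3: z = -0.2880 + -1.3429i, |z|^2 = 1.8864
Iter 4: z = -1.2535 + 0.2716i, |z|^2 = 1.6451
Iter 5: z = 1.9646 + -1.1829i, |z|^2 = 5.2587
Escaped at iteration 5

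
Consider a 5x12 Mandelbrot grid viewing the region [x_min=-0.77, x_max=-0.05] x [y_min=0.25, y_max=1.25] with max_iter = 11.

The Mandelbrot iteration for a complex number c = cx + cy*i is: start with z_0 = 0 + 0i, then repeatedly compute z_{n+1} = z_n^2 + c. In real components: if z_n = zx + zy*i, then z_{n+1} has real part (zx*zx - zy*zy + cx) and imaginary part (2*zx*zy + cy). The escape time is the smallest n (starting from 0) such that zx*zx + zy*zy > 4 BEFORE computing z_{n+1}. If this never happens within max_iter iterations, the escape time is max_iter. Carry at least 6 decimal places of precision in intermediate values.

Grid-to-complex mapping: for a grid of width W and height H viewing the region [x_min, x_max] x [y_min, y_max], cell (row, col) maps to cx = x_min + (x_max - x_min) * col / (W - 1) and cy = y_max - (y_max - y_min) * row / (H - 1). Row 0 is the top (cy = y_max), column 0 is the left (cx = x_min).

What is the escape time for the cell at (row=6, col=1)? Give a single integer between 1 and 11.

Answer: 7

Derivation:
z_0 = 0 + 0i, c = -0.5900 + 0.7045i
Iter 1: z = -0.5900 + 0.7045i, |z|^2 = 0.8445
Iter 2: z = -0.7383 + -0.1268i, |z|^2 = 0.5611
Iter 3: z = -0.0610 + 0.8918i, |z|^2 = 0.7990
Iter 4: z = -1.3816 + 0.5957i, |z|^2 = 2.2637
Iter 5: z = 0.9639 + -0.9415i, |z|^2 = 1.8156
Iter 6: z = -0.5473 + -1.1105i, |z|^2 = 1.5328
Iter 7: z = -1.5237 + 1.9202i, |z|^2 = 6.0086
Escaped at iteration 7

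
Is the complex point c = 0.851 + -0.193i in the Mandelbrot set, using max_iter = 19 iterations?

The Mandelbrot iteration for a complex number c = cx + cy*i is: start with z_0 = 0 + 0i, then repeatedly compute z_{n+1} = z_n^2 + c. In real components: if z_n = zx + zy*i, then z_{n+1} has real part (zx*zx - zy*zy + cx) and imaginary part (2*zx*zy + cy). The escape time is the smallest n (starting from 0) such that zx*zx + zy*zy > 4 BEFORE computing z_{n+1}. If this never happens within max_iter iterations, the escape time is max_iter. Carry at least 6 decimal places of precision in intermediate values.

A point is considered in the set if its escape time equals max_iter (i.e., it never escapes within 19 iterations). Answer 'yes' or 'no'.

Answer: no

Derivation:
z_0 = 0 + 0i, c = 0.8510 + -0.1930i
Iter 1: z = 0.8510 + -0.1930i, |z|^2 = 0.7614
Iter 2: z = 1.5380 + -0.5215i, |z|^2 = 2.6372
Iter 3: z = 2.9443 + -1.7970i, |z|^2 = 11.8985
Escaped at iteration 3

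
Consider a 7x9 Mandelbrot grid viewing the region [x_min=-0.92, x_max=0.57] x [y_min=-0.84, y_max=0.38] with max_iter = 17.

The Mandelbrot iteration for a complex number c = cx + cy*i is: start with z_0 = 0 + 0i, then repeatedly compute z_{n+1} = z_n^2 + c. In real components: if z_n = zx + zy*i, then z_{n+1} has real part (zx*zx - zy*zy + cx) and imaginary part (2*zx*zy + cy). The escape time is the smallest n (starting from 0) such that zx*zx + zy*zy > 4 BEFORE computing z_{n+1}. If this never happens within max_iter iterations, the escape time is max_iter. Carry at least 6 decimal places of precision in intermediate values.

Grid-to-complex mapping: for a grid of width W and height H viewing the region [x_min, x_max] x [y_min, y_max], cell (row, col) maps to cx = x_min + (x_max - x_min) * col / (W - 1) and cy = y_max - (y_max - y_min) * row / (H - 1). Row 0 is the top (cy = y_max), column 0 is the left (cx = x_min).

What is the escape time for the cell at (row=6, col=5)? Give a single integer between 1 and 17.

Answer: 17

Derivation:
z_0 = 0 + 0i, c = 0.3217 + -0.5350i
Iter 1: z = 0.3217 + -0.5350i, |z|^2 = 0.3897
Iter 2: z = 0.1389 + -0.8792i, |z|^2 = 0.7923
Iter 3: z = -0.4320 + -0.7793i, |z|^2 = 0.7939
Iter 4: z = -0.0989 + 0.1383i, |z|^2 = 0.0289
Iter 5: z = 0.3123 + -0.5624i, |z|^2 = 0.4138
Iter 6: z = 0.1030 + -0.8863i, |z|^2 = 0.7961
Iter 7: z = -0.4532 + -0.7175i, |z|^2 = 0.7203
Iter 8: z = 0.0123 + 0.1154i, |z|^2 = 0.0135
Iter 9: z = 0.3085 + -0.5322i, |z|^2 = 0.3784
Iter 10: z = 0.1336 + -0.8633i, |z|^2 = 0.7632
Iter 11: z = -0.4058 + -0.7657i, |z|^2 = 0.7511
Iter 12: z = -0.1000 + 0.0865i, |z|^2 = 0.0175
Iter 13: z = 0.3242 + -0.5523i, |z|^2 = 0.4101
Iter 14: z = 0.1217 + -0.8931i, |z|^2 = 0.8124
Iter 15: z = -0.4611 + -0.7524i, |z|^2 = 0.7788
Iter 16: z = -0.0318 + 0.1589i, |z|^2 = 0.0263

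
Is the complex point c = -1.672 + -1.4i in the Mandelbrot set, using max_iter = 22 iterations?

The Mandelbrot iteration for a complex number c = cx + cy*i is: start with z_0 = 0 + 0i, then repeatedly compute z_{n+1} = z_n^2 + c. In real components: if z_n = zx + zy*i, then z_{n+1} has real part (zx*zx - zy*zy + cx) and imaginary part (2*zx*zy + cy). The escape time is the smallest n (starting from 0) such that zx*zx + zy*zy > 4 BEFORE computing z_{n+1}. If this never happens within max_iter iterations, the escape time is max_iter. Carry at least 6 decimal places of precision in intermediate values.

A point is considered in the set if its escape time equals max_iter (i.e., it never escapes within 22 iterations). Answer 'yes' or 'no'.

z_0 = 0 + 0i, c = -1.6720 + -1.4000i
Iter 1: z = -1.6720 + -1.4000i, |z|^2 = 4.7556
Escaped at iteration 1

Answer: no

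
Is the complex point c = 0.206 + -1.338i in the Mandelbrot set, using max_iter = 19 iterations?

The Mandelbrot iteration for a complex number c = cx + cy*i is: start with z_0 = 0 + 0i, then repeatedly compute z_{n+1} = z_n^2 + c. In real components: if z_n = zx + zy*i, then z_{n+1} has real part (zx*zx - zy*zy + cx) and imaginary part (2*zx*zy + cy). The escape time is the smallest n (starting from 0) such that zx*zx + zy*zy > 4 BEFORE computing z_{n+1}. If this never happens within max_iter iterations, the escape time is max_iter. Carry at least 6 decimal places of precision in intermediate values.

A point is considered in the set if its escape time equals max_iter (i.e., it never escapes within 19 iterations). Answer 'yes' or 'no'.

z_0 = 0 + 0i, c = 0.2060 + -1.3380i
Iter 1: z = 0.2060 + -1.3380i, |z|^2 = 1.8327
Iter 2: z = -1.5418 + -1.8893i, |z|^2 = 5.9465
Escaped at iteration 2

Answer: no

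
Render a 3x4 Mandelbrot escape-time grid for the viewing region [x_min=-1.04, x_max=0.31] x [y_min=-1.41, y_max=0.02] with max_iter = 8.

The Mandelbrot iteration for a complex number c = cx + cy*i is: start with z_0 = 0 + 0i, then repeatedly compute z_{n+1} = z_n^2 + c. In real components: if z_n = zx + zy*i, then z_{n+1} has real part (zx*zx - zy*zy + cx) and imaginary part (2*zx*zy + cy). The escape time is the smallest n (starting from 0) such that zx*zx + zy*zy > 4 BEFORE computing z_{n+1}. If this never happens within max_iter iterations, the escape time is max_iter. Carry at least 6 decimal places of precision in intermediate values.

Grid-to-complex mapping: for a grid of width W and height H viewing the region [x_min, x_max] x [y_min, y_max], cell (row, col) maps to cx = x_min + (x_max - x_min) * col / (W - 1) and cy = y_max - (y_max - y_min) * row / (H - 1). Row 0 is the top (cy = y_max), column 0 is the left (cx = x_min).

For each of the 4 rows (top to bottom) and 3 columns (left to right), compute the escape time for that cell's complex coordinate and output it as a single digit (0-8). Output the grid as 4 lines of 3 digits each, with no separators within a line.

(row=0, col=0): c = -1.0400 + 0.0200i → escape time 8
(row=0, col=1): c = -0.3650 + 0.0200i → escape time 8
(row=0, col=2): c = 0.3100 + 0.0200i → escape time 8
(row=1, col=0): c = -1.0400 + -0.4567i → escape time 5
(row=1, col=1): c = -0.3650 + -0.4567i → escape time 8
(row=1, col=2): c = 0.3100 + -0.4567i → escape time 8
(row=2, col=0): c = -1.0400 + -0.9333i → escape time 3
(row=2, col=1): c = -0.3650 + -0.9333i → escape time 5
(row=2, col=2): c = 0.3100 + -0.9333i → escape time 4
(row=3, col=0): c = -1.0400 + -1.4100i → escape time 2
(row=3, col=1): c = -0.3650 + -1.4100i → escape time 2
(row=3, col=2): c = 0.3100 + -1.4100i → escape time 2

Answer: 888
588
354
222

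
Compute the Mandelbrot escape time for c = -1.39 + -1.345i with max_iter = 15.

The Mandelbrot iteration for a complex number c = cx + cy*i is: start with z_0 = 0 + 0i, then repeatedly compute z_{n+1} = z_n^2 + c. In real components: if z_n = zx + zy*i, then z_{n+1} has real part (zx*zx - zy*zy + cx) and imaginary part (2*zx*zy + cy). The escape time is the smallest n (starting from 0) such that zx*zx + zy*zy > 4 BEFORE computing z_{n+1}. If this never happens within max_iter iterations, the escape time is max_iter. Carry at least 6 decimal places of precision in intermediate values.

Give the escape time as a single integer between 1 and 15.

Answer: 2

Derivation:
z_0 = 0 + 0i, c = -1.3900 + -1.3450i
Iter 1: z = -1.3900 + -1.3450i, |z|^2 = 3.7411
Iter 2: z = -1.2669 + 2.3941i, |z|^2 = 7.3368
Escaped at iteration 2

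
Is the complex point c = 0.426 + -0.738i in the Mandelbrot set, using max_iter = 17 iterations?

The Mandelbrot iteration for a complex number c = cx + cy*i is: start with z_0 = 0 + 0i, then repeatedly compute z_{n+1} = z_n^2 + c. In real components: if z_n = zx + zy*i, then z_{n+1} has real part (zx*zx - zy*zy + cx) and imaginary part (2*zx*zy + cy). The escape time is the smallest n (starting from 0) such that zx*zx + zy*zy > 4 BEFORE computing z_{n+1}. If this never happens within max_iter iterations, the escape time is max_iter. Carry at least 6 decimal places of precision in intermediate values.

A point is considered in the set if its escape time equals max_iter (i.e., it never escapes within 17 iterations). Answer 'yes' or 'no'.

z_0 = 0 + 0i, c = 0.4260 + -0.7380i
Iter 1: z = 0.4260 + -0.7380i, |z|^2 = 0.7261
Iter 2: z = 0.0628 + -1.3668i, |z|^2 = 1.8720
Iter 3: z = -1.4381 + -0.9098i, |z|^2 = 2.8959
Iter 4: z = 1.6666 + 1.8787i, |z|^2 = 6.3069
Escaped at iteration 4

Answer: no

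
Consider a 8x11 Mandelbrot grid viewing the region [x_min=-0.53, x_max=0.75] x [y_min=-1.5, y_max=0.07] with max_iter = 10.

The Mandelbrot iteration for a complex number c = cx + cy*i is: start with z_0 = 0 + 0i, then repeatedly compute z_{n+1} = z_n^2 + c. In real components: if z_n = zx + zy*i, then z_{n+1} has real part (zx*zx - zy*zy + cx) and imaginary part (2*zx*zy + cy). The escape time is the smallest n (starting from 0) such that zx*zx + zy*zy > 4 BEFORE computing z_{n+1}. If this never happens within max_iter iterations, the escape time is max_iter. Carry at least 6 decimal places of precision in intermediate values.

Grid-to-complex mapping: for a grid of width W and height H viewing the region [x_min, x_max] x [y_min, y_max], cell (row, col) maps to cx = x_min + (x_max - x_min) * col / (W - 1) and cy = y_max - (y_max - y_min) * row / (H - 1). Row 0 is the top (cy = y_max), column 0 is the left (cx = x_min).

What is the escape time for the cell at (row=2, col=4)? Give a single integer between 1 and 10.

z_0 = 0 + 0i, c = 0.2014 + -0.2440i
Iter 1: z = 0.2014 + -0.2440i, |z|^2 = 0.1001
Iter 2: z = 0.1825 + -0.3423i, |z|^2 = 0.1505
Iter 3: z = 0.1176 + -0.3689i, |z|^2 = 0.1499
Iter 4: z = 0.0791 + -0.3307i, |z|^2 = 0.1157
Iter 5: z = 0.0983 + -0.2964i, |z|^2 = 0.0975
Iter 6: z = 0.1233 + -0.3023i, |z|^2 = 0.1066
Iter 7: z = 0.1253 + -0.3185i, |z|^2 = 0.1171
Iter 8: z = 0.1157 + -0.3238i, |z|^2 = 0.1182
Iter 9: z = 0.1100 + -0.3189i, |z|^2 = 0.1138

Answer: 10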